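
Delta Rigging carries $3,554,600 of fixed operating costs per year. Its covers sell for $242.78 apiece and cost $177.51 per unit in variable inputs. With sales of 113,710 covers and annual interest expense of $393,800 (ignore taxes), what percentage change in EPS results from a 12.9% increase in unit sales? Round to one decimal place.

+27.6%

Total contribution margin = 113,710 × $65.27 = $7,421,851.70.
EBIT = $7,421,851.70 − $3,554,600 = $3,867,251.70.
Interest = $393,800.00, so EBIT − I = $3,473,451.70.
Degree of combined leverage = contribution ÷ (EBIT − I) = $7,421,851.70 ÷ $3,473,451.70 = 2.1367.
EPS therefore changes by 2.1367 × (+12.9%) = +27.6%.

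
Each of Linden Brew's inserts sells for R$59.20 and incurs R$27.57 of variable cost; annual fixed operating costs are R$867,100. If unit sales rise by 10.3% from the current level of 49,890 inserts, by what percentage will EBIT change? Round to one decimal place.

+22.9%

Contribution at this volume is 49,890 × R$31.63 = R$1,578,020.70.
Operating income = contribution − fixed costs = R$1,578,020.70 − R$867,100 = R$710,920.70.
DOL = contribution ÷ EBIT = R$1,578,020.70 ÷ R$710,920.70 = 2.2197.
%ΔEBIT = DOL × %ΔSales = 2.2197 × +10.3% = +22.9%.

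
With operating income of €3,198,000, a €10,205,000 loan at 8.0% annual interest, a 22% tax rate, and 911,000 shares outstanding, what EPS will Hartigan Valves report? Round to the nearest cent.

€2.04

Interest = €816,400.00, so EBT = €3,198,000 − €816,400.00 = €2,381,600.00.
After tax at 22%: net income = €2,381,600.00 × 0.78 = €1,857,648.00.
EPS = €1,857,648.00 ÷ 911,000 = €2.04.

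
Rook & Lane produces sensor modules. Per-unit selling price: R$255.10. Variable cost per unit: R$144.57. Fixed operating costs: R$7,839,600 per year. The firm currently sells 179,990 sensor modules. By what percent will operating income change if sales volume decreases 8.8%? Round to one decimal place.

Total contribution margin = 179,990 × R$110.53 = R$19,894,294.70.
EBIT = R$19,894,294.70 − R$7,839,600 = R$12,054,694.70.
So DOL = total CM / EBIT = R$19,894,294.70 / R$12,054,694.70 = 1.6503.
So EBIT moves 1.6503 × (-8.8%) = -14.5%.

-14.5%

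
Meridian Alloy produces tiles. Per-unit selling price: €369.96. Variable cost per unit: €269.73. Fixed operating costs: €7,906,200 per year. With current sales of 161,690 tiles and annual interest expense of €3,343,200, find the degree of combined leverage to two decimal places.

Total contribution margin = 161,690 × €100.23 = €16,206,188.70.
EBIT = €16,206,188.70 − €7,906,200 = €8,299,988.70. Interest = €3,343,200.00, so EBIT − I = €4,956,788.70.
DCL = contribution ÷ (EBIT − I) = €16,206,188.70 ÷ €4,956,788.70 = 3.2695.

3.27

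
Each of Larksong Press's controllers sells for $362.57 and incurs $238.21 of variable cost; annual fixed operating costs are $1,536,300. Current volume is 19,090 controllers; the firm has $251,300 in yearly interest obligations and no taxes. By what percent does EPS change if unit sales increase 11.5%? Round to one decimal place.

Total contribution margin = 19,090 × $124.36 = $2,374,032.40.
Subtracting fixed costs: EBIT = $2,374,032.40 − $1,536,300 = $837,732.40.
After interest of $251,300.00, pre-tax earnings = $586,432.40.
Degree of combined leverage = contribution ÷ (EBIT − I) = $2,374,032.40 ÷ $586,432.40 = 4.0483.
EPS therefore changes by 4.0483 × (+11.5%) = +46.6%.

+46.6%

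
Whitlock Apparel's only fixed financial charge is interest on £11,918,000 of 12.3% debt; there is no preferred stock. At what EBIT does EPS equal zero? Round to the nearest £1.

£1,465,914

Annual interest = 12.3% × £11,918,000 = £1,465,914.00.
With no preferred dividends, EPS = 0 when EBIT exactly covers interest, so the financial break-even EBIT is £1,465,914.00.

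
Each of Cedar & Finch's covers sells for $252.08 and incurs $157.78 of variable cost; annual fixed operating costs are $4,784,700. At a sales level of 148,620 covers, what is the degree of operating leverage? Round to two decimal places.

At 148,620 units, contribution = 148,620 × $94.30 = $14,014,866.00.
Subtracting fixed costs: EBIT = $14,014,866.00 − $4,784,700 = $9,230,166.00.
DOL = contribution ÷ EBIT = $14,014,866.00 ÷ $9,230,166.00 = 1.5184.

1.52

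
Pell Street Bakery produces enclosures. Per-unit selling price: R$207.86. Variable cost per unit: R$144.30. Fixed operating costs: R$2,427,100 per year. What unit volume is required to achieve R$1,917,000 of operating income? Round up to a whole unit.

68,347 enclosures

Unit CM = price − variable cost = R$207.86 − R$144.30 = R$63.56.
Need Q such that Q × R$63.56 − R$2,427,100 = R$1,917,000, i.e. Q = R$4,344,100 / R$63.56 = 68,346.44 → 68,347.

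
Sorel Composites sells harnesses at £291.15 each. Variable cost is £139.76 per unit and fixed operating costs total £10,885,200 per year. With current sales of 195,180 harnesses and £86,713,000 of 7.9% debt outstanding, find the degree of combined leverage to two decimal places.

2.50

Total contribution margin = 195,180 × £151.39 = £29,548,300.20.
EBIT = £29,548,300.20 − £10,885,200 = £18,663,100.20. Interest = £6,850,327.00.
DOL = £29,548,300.20 ÷ £18,663,100.20 = 1.5832; DFL = £18,663,100.20 ÷ £11,812,773.20 = 1.5799.
DCL = DOL × DFL = 1.5832 × 1.5799 = 2.5013.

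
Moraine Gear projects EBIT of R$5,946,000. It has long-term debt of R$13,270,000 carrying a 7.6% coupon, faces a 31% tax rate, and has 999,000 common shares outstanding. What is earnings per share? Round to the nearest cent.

R$3.41

Interest = R$1,008,520.00, so EBT = R$5,946,000 − R$1,008,520.00 = R$4,937,480.00.
Net income = R$4,937,480.00 × (1 − 0.31) = R$3,406,861.20.
Per share: R$3,406,861.20 / 999,000 shares = R$3.41.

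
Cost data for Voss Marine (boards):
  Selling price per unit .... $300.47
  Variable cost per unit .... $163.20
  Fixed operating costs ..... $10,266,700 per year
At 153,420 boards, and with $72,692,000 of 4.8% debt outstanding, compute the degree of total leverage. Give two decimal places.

Contribution at this volume is 153,420 × $137.27 = $21,059,963.40.
Operating income = contribution − fixed costs = $21,059,963.40 − $10,266,700 = $10,793,263.40. Interest = $3,489,216.00.
DOL = $21,059,963.40 ÷ $10,793,263.40 = 1.9512; DFL = $10,793,263.40 ÷ $7,304,047.40 = 1.4777.
DCL = DOL × DFL = 1.9512 × 1.4777 = 2.8833.

2.88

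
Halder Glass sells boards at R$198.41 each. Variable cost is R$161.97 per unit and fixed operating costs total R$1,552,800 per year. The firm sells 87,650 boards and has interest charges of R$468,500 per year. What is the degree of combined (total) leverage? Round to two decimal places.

2.72

Total contribution margin = 87,650 × R$36.44 = R$3,193,966.00.
Subtracting fixed costs: EBIT = R$3,193,966.00 − R$1,552,800 = R$1,641,166.00. Interest = R$468,500.00.
DOL = R$3,193,966.00 ÷ R$1,641,166.00 = 1.9462; DFL = R$1,641,166.00 ÷ R$1,172,666.00 = 1.3995.
Combined leverage = 1.9462 × 1.3995 = 2.7237.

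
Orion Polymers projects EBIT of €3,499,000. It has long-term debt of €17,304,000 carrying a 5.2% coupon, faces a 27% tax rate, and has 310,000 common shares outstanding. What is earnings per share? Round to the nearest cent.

€6.12

Pre-tax income = €3,499,000 − €899,808.00 = €2,599,192.00.
Net income = €2,599,192.00 × (1 − 0.27) = €1,897,410.16.
EPS = €1,897,410.16 ÷ 310,000 = €6.12.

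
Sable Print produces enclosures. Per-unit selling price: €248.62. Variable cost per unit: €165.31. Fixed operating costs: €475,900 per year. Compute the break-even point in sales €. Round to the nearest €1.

CM per unit = €248.62 − €165.31 = €83.31; CM ratio = €83.31 / €248.62 = 0.3351.
Break-even revenue = fixed costs × price ÷ CM = €475,900 × €248.62 ÷ €83.31 = €1,420,217.

€1,420,217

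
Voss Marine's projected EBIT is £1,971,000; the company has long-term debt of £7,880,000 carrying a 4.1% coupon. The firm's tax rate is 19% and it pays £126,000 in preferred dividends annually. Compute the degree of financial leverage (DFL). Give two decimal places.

1.32

Interest = £323,080.00.
Preferred dividends grossed up pre-tax: £126,000 / (1 − 0.19) = £155,555.56.
DFL = EBIT ÷ [EBIT − I − D_p/(1−t)] = £1,971,000 ÷ [£1,971,000 − £323,080.00 − £155,555.56] = £1,971,000 ÷ £1,492,364.44 = 1.3207.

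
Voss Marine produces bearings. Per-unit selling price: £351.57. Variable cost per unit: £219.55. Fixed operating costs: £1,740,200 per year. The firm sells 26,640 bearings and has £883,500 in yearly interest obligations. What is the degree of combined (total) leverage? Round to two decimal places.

Contribution at this volume is 26,640 × £132.02 = £3,517,012.80.
Subtracting fixed costs: EBIT = £3,517,012.80 − £1,740,200 = £1,776,812.80. Interest = £883,500.00.
DOL = £3,517,012.80 ÷ £1,776,812.80 = 1.9794; DFL = £1,776,812.80 ÷ £893,312.80 = 1.9890.
Combined leverage = 1.9794 × 1.9890 = 3.9370.

3.94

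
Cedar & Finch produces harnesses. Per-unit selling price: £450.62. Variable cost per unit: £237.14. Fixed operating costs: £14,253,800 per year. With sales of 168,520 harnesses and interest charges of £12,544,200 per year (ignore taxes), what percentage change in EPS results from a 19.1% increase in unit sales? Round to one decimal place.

+74.9%

Total contribution margin = 168,520 × £213.48 = £35,975,649.60.
EBIT = £35,975,649.60 − £14,253,800 = £21,721,849.60.
Interest = £12,544,200.00, so EBIT − I = £9,177,649.60.
DCL = total CM / (EBIT − I) = £35,975,649.60 / £9,177,649.60 = 3.9199.
%ΔEPS = DCL × %ΔSales = 3.9199 × +19.1% = +74.9%.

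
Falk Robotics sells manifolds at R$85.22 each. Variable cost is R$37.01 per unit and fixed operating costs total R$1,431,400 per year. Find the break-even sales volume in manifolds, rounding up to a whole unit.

Unit CM = price − variable cost = R$85.22 − R$37.01 = R$48.21.
Units to break even: R$1,431,400 ÷ R$48.21 = 29,690.94, rounded up to 29,691.

29,691 manifolds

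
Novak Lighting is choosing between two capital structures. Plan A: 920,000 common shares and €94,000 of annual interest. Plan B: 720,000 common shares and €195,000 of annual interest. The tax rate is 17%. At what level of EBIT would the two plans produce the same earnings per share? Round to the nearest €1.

Set EPS_A = EPS_B: (EBIT − €94,000)(1 − 0.17) ÷ 920,000 = (EBIT − €195,000)(1 − 0.17) ÷ 720,000.
Cancelling (1 − t) and cross-multiplying: 720,000·(EBIT − 94,000) = 920,000·(EBIT − 195,000).
Solving, EBIT = (195,000·920,000 − 94,000·720,000) / (920,000 − 720,000) = 111,720,000,000 / 200,000 = 558,600.00.

€558,600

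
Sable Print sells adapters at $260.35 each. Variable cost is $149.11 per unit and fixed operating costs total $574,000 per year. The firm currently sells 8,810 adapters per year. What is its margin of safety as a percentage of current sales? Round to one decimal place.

41.4%

Unit CM = price − variable cost = $260.35 − $149.11 = $111.24. Break-even units = $574,000 ÷ $111.24 = 5,160.01; break-even revenue = 5,160.01 × $260.35 = $1,343,409.74.
Actual sales revenue = 8,810 × $260.35 = $2,293,683.50.
Margin of safety = ($2,293,683.50 − $1,343,409.74) ÷ $2,293,683.50 = 41.4%.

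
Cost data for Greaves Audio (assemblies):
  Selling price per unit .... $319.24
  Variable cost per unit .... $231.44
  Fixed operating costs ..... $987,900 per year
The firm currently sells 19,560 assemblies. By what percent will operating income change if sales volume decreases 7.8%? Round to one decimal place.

-18.4%

Total contribution margin = 19,560 × $87.80 = $1,717,368.00.
EBIT = $1,717,368.00 − $987,900 = $729,468.00.
Degree of operating leverage = $1,717,368.00 / $729,468.00 = 2.3543.
Operating income changes by 2.3543 × -7.8% = -18.4%.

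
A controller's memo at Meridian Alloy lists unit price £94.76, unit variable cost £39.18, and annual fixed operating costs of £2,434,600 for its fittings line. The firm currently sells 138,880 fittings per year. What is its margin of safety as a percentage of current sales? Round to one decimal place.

Each unit contributes £94.76 − £39.18 = £55.58. Break-even units = £2,434,600 ÷ £55.58 = 43,803.53; break-even revenue = 43,803.53 × £94.76 = £4,150,822.17.
Current sales = 138,880 × £94.76 = £13,160,268.80.
Margin of safety = (£13,160,268.80 − £4,150,822.17) ÷ £13,160,268.80 = 68.5%.

68.5%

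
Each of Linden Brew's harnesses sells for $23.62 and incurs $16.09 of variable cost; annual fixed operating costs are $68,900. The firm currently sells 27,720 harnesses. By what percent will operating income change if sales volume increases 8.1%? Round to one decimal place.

Contribution at this volume is 27,720 × $7.53 = $208,731.60.
Subtracting fixed costs: EBIT = $208,731.60 − $68,900 = $139,831.60.
Degree of operating leverage = $208,731.60 / $139,831.60 = 1.4927.
So EBIT moves 1.4927 × (+8.1%) = +12.1%.

+12.1%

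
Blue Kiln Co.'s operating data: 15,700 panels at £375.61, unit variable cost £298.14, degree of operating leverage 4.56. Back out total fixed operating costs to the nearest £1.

£949,551

At 15,700 units, contribution = 15,700 × £77.47 = £1,216,279.00.
Since DOL = CM ÷ EBIT, EBIT = £1,216,279.00 ÷ 4.56 = £266,727.85.
And FC = contribution − EBIT = £1,216,279.00 − £266,727.85 = £949,551.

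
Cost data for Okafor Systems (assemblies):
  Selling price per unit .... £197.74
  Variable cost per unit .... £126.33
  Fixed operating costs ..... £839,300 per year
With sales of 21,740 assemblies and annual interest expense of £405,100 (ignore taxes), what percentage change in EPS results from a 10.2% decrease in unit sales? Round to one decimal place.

Contribution at this volume is 21,740 × £71.41 = £1,552,453.40.
Operating income = contribution − fixed costs = £1,552,453.40 − £839,300 = £713,153.40.
After interest of £405,100.00, pre-tax earnings = £308,053.40.
DCL = total CM / (EBIT − I) = £1,552,453.40 / £308,053.40 = 5.0396.
EPS therefore changes by 5.0396 × (-10.2%) = -51.4%.

-51.4%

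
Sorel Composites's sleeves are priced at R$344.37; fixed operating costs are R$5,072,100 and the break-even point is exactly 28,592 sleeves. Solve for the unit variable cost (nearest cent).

R$166.97

At break-even, FC = Q × (P − VC), so P − VC = R$5,072,100 ÷ 28,592 = R$177.3958.
Hence VC = price − CM = R$344.37 − R$177.3958 = R$166.97.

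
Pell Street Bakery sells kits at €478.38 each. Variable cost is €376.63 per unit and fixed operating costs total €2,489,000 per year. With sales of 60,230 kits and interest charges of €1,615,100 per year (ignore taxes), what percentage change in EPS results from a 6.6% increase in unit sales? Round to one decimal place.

At 60,230 units, contribution = 60,230 × €101.75 = €6,128,402.50.
Operating income = contribution − fixed costs = €6,128,402.50 − €2,489,000 = €3,639,402.50.
After interest of €1,615,100.00, pre-tax earnings = €2,024,302.50.
Degree of combined leverage = contribution ÷ (EBIT − I) = €6,128,402.50 ÷ €2,024,302.50 = 3.0274.
%ΔEPS = DCL × %ΔSales = 3.0274 × +6.6% = +20.0%.

+20.0%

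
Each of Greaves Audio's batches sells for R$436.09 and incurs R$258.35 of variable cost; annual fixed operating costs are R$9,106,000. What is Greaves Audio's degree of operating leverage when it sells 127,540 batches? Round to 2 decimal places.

At 127,540 units, contribution = 127,540 × R$177.74 = R$22,668,959.60.
Operating income = contribution − fixed costs = R$22,668,959.60 − R$9,106,000 = R$13,562,959.60.
So DOL = total CM / EBIT = R$22,668,959.60 / R$13,562,959.60 = 1.6714.

1.67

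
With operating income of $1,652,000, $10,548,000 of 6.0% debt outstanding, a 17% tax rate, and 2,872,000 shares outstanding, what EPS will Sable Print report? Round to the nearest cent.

$0.29

Pre-tax income = $1,652,000 − $632,880.00 = $1,019,120.00.
Net income = $1,019,120.00 × (1 − 0.17) = $845,869.60.
EPS = $845,869.60 ÷ 2,872,000 = $0.29.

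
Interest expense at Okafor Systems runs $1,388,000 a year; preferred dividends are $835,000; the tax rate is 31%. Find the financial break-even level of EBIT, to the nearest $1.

Preferred dividends are paid after tax, so their pre-tax equivalent is $835,000 ÷ (1 − 0.31) = $1,210,144.93.
EPS = 0 when EBIT covers interest plus the pre-tax preferred burden: $1,388,000 + $1,210,144.93 = $2,598,144.93.

$2,598,145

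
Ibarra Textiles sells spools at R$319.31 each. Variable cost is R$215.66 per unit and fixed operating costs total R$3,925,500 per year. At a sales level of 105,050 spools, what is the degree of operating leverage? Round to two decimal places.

Contribution at this volume is 105,050 × R$103.65 = R$10,888,432.50.
Subtracting fixed costs: EBIT = R$10,888,432.50 − R$3,925,500 = R$6,962,932.50.
DOL = contribution ÷ EBIT = R$10,888,432.50 ÷ R$6,962,932.50 = 1.5638.

1.56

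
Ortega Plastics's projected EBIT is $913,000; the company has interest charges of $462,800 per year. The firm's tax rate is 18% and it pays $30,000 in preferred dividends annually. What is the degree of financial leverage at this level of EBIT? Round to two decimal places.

2.21

Annual interest charges come to $462,800.00.
Pre-tax preferred-dividend burden = $30,000 ÷ (1 − 0.18) = $36,585.37.
DFL = EBIT ÷ [EBIT − I − D_p/(1−t)] = $913,000 ÷ [$913,000 − $462,800.00 − $36,585.37] = $913,000 ÷ $413,614.63 = 2.2074.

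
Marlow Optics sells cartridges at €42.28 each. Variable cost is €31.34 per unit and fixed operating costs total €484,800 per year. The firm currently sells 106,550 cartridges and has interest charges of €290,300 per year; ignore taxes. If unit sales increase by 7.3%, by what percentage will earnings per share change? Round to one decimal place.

At 106,550 units, contribution = 106,550 × €10.94 = €1,165,657.00.
Operating income = contribution − fixed costs = €1,165,657.00 − €484,800 = €680,857.00.
Interest = €290,300.00, so EBIT − I = €390,557.00.
Degree of combined leverage = contribution ÷ (EBIT − I) = €1,165,657.00 ÷ €390,557.00 = 2.9846.
EPS therefore changes by 2.9846 × (+7.3%) = +21.8%.

+21.8%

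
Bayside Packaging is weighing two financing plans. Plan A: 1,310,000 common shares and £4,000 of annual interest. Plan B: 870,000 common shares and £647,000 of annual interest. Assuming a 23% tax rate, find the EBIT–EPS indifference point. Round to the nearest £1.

At indifference, (EBIT − 4,000)(1 − t)/1,310,000 = (EBIT − 647,000)(1 − t)/870,000.
The (1 − t) factor cancels: (EBIT − 4,000) × 870,000 = (EBIT − 647,000) × 1,310,000.
EBIT × (1,310,000 − 870,000) = 647,000 × 1,310,000 − 4,000 × 870,000 = 844,090,000,000, so EBIT = 844,090,000,000 ÷ 440,000 = 1,918,386.36.

£1,918,386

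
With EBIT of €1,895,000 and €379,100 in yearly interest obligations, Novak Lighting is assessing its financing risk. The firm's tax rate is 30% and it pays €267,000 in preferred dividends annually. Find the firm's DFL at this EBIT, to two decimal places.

1.67

Interest = €379,100.00.
Pre-tax preferred-dividend burden = €267,000 ÷ (1 − 0.30) = €381,428.57.
DFL = EBIT ÷ [EBIT − I − D_p/(1−t)] = €1,895,000 ÷ [€1,895,000 − €379,100.00 − €381,428.57] = €1,895,000 ÷ €1,134,471.43 = 1.6704.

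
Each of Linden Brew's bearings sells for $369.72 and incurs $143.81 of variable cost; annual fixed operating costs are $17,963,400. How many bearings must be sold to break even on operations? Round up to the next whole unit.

Unit CM = price − variable cost = $369.72 − $143.81 = $225.91.
Break-even volume = fixed costs ÷ CM per unit = $17,963,400 ÷ $225.91 = 79,515.74, so 79,516 bearings.

79,516 bearings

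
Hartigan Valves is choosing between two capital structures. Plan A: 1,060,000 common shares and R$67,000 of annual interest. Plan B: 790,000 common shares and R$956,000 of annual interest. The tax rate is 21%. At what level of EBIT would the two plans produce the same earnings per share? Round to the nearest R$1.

R$3,557,148

Set EPS_A = EPS_B: (EBIT − R$67,000)(1 − 0.21) ÷ 1,060,000 = (EBIT − R$956,000)(1 − 0.21) ÷ 790,000.
Cancelling (1 − t) and cross-multiplying: 790,000·(EBIT − 67,000) = 1,060,000·(EBIT − 956,000).
Solving, EBIT = (956,000·1,060,000 − 67,000·790,000) / (1,060,000 − 790,000) = 960,430,000,000 / 270,000 = 3,557,148.15.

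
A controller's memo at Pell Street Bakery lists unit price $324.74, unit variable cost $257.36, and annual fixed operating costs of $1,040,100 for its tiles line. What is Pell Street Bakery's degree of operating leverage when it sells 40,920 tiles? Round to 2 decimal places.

At 40,920 units, contribution = 40,920 × $67.38 = $2,757,189.60.
Subtracting fixed costs: EBIT = $2,757,189.60 − $1,040,100 = $1,717,089.60.
DOL = contribution ÷ EBIT = $2,757,189.60 ÷ $1,717,089.60 = 1.6057.

1.61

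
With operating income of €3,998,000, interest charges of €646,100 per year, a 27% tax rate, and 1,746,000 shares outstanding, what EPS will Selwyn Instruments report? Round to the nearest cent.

€1.40

Interest = €646,100.00, so EBT = €3,998,000 − €646,100.00 = €3,351,900.00.
After tax at 27%: net income = €3,351,900.00 × 0.73 = €2,446,887.00.
EPS = €2,446,887.00 ÷ 1,746,000 = €1.40.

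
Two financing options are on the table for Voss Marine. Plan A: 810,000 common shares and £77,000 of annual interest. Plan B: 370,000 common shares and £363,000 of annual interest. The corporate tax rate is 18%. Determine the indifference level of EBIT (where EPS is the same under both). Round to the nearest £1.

£603,500

At indifference, (EBIT − 77,000)(1 − t)/810,000 = (EBIT − 363,000)(1 − t)/370,000.
The (1 − t) factor cancels: (EBIT − 77,000) × 370,000 = (EBIT − 363,000) × 810,000.
EBIT × (810,000 − 370,000) = 363,000 × 810,000 − 77,000 × 370,000 = 265,540,000,000, so EBIT = 265,540,000,000 ÷ 440,000 = 603,500.00.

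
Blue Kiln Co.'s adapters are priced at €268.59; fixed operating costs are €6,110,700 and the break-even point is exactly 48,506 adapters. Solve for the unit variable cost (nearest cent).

€142.61

At break-even, FC = Q × (P − VC), so P − VC = €6,110,700 ÷ 48,506 = €125.9782.
Variable cost per unit = €268.59 − €125.9782 = €142.61.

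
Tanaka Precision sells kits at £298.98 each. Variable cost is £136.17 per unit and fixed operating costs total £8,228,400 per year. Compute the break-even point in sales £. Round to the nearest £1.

£15,110,417

Contribution margin per unit = £298.98 − £136.17 = £162.81, a CM ratio of £162.81 ÷ £298.98 = 0.5446.
Break-even revenue = fixed costs × price ÷ CM = £8,228,400 × £298.98 ÷ £162.81 = £15,110,417.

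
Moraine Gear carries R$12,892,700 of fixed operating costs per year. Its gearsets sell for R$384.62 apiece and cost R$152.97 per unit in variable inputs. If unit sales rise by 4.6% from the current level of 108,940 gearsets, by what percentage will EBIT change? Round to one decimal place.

+9.4%

Contribution at this volume is 108,940 × R$231.65 = R$25,235,951.00.
EBIT = R$25,235,951.00 − R$12,892,700 = R$12,343,251.00.
Degree of operating leverage = R$25,235,951.00 / R$12,343,251.00 = 2.0445.
Operating income changes by 2.0445 × +4.6% = +9.4%.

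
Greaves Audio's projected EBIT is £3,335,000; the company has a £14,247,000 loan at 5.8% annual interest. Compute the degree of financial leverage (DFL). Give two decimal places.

Annual interest charges come to £826,326.00.
Degree of financial leverage = EBIT / (EBIT − interest) = £3,335,000 / £2,508,674.00 = 1.3294.

1.33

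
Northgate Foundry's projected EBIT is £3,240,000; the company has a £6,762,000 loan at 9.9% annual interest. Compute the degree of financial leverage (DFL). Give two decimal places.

1.26

Interest = £669,438.00.
DFL = EBIT ÷ (EBIT − I) = £3,240,000 ÷ (£3,240,000 − £669,438.00) = £3,240,000 ÷ £2,570,562.00 = 1.2604.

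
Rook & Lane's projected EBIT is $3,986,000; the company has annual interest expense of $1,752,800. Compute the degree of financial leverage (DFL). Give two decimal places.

1.78

Annual interest charges come to $1,752,800.00.
DFL = EBIT ÷ (EBIT − I) = $3,986,000 ÷ ($3,986,000 − $1,752,800.00) = $3,986,000 ÷ $2,233,200.00 = 1.7849.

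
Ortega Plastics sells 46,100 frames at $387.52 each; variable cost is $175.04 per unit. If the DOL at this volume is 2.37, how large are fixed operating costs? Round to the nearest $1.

$5,662,278

Total contribution margin = 46,100 × $212.48 = $9,795,328.00.
DOL = contribution / EBIT, so EBIT = $9,795,328.00 / 2.37 = $4,133,049.79.
Fixed costs = CM − EBIT = $9,795,328.00 − $4,133,049.79 = $5,662,278.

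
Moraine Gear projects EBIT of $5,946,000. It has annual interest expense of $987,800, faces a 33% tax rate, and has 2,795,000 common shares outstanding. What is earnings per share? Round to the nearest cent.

$1.19

Interest = $987,800.00, so EBT = $5,946,000 − $987,800.00 = $4,958,200.00.
After tax at 33%: net income = $4,958,200.00 × 0.67 = $3,321,994.00.
EPS = $3,321,994.00 ÷ 2,795,000 = $1.19.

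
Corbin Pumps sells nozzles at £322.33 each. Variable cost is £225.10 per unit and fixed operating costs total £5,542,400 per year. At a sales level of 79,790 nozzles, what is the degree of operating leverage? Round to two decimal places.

3.50

At 79,790 units, contribution = 79,790 × £97.23 = £7,757,981.70.
Subtracting fixed costs: EBIT = £7,757,981.70 − £5,542,400 = £2,215,581.70.
So DOL = total CM / EBIT = £7,757,981.70 / £2,215,581.70 = 3.5016.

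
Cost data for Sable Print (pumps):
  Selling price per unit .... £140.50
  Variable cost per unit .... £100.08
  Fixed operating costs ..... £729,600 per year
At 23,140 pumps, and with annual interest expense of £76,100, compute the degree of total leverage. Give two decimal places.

At 23,140 units, contribution = 23,140 × £40.42 = £935,318.80.
Subtracting fixed costs: EBIT = £935,318.80 − £729,600 = £205,718.80. Interest = £76,100.00, so EBIT − I = £129,618.80.
Degree of total leverage = total CM / (EBIT − interest) = £935,318.80 / £129,618.80 = 7.2159.

7.22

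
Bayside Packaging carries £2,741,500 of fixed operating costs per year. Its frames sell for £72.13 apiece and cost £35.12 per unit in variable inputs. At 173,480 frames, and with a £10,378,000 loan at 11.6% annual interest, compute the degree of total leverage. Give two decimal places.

2.59

Contribution at this volume is 173,480 × £37.01 = £6,420,494.80.
Operating income = contribution − fixed costs = £6,420,494.80 − £2,741,500 = £3,678,994.80. Interest = £1,203,848.00.
DOL = £6,420,494.80 ÷ £3,678,994.80 = 1.7452; DFL = £3,678,994.80 ÷ £2,475,146.80 = 1.4864.
DCL = DOL × DFL = 1.7452 × 1.4864 = 2.5941.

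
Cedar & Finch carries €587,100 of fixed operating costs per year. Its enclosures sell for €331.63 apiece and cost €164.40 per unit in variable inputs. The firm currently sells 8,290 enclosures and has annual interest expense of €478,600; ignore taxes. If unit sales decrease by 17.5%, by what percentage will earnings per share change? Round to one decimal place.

At 8,290 units, contribution = 8,290 × €167.23 = €1,386,336.70.
EBIT = €1,386,336.70 − €587,100 = €799,236.70.
Interest = €478,600.00, so EBIT − I = €320,636.70.
Degree of combined leverage = contribution ÷ (EBIT − I) = €1,386,336.70 ÷ €320,636.70 = 4.3237.
%ΔEPS = DCL × %ΔSales = 4.3237 × -17.5% = -75.7%.

-75.7%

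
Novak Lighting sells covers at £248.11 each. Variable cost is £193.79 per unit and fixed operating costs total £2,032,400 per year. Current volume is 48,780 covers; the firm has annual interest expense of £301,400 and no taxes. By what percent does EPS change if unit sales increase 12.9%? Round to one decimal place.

Contribution at this volume is 48,780 × £54.32 = £2,649,729.60.
EBIT = £2,649,729.60 − £2,032,400 = £617,329.60.
Interest = £301,400.00, so EBIT − I = £315,929.60.
DCL = total CM / (EBIT − I) = £2,649,729.60 / £315,929.60 = 8.3871.
EPS therefore changes by 8.3871 × (+12.9%) = +108.2%.

+108.2%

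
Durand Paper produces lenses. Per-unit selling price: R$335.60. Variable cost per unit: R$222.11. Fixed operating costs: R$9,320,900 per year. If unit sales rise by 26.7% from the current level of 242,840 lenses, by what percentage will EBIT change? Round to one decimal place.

+40.3%

At 242,840 units, contribution = 242,840 × R$113.49 = R$27,559,911.60.
Operating income = contribution − fixed costs = R$27,559,911.60 − R$9,320,900 = R$18,239,011.60.
Degree of operating leverage = R$27,559,911.60 / R$18,239,011.60 = 1.5110.
%ΔEBIT = DOL × %ΔSales = 1.5110 × +26.7% = +40.3%.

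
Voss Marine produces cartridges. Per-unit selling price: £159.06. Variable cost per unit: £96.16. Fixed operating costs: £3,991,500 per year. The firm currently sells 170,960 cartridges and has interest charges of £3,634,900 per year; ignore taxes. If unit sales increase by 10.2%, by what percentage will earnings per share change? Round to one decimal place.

Total contribution margin = 170,960 × £62.90 = £10,753,384.00.
Operating income = contribution − fixed costs = £10,753,384.00 − £3,991,500 = £6,761,884.00.
Interest = £3,634,900.00, so EBIT − I = £3,126,984.00.
DCL = total CM / (EBIT − I) = £10,753,384.00 / £3,126,984.00 = 3.4389.
EPS therefore changes by 3.4389 × (+10.2%) = +35.1%.

+35.1%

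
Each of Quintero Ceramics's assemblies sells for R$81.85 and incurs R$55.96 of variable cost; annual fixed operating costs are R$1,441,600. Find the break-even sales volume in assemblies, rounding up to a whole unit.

Unit CM = price − variable cost = R$81.85 − R$55.96 = R$25.89.
Units to break even: R$1,441,600 ÷ R$25.89 = 55,681.73, rounded up to 55,682.

55,682 assemblies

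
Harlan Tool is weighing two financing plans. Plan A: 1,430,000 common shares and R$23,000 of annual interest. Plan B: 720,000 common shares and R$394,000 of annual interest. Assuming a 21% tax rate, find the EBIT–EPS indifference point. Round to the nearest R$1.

Set EPS_A = EPS_B: (EBIT − R$23,000)(1 − 0.21) ÷ 1,430,000 = (EBIT − R$394,000)(1 − 0.21) ÷ 720,000.
Cancelling (1 − t) and cross-multiplying: 720,000·(EBIT − 23,000) = 1,430,000·(EBIT − 394,000).
Solving, EBIT = (394,000·1,430,000 − 23,000·720,000) / (1,430,000 − 720,000) = 546,860,000,000 / 710,000 = 770,225.35.

R$770,225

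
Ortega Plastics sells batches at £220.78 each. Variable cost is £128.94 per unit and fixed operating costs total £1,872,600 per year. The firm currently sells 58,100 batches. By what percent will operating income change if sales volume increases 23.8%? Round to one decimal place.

Contribution at this volume is 58,100 × £91.84 = £5,335,904.00.
Operating income = contribution − fixed costs = £5,335,904.00 − £1,872,600 = £3,463,304.00.
So DOL = total CM / EBIT = £5,335,904.00 / £3,463,304.00 = 1.5407.
So EBIT moves 1.5407 × (+23.8%) = +36.7%.

+36.7%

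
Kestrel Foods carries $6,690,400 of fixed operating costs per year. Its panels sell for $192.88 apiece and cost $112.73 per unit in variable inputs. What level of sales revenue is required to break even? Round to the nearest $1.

$16,100,366

Contribution margin per unit = $192.88 − $112.73 = $80.15, a CM ratio of $80.15 ÷ $192.88 = 0.4155.
Break-even revenue = fixed costs × price ÷ CM = $6,690,400 × $192.88 ÷ $80.15 = $16,100,366.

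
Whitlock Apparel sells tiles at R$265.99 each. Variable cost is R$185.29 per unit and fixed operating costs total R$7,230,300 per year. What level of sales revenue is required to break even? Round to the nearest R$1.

Contribution margin per unit = R$265.99 − R$185.29 = R$80.70, a CM ratio of R$80.70 ÷ R$265.99 = 0.3034.
Break-even revenue = fixed costs × price ÷ CM = R$7,230,300 × R$265.99 ÷ R$80.70 = R$23,831,320.

R$23,831,320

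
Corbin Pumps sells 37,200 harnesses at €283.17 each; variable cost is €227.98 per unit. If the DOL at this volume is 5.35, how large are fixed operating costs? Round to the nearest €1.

Contribution at this volume is 37,200 × €55.19 = €2,053,068.00.
DOL = contribution / EBIT, so EBIT = €2,053,068.00 / 5.35 = €383,751.03.
And FC = contribution − EBIT = €2,053,068.00 − €383,751.03 = €1,669,317.

€1,669,317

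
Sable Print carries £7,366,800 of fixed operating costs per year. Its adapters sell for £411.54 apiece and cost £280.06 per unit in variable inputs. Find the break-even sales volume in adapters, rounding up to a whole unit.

56,030 adapters

Each unit contributes £411.54 − £280.06 = £131.48.
Units to break even: £7,366,800 ÷ £131.48 = 56,029.81, rounded up to 56,030.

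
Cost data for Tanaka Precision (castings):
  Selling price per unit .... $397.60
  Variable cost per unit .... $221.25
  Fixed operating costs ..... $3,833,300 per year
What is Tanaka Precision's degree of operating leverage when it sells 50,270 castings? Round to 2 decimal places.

1.76

At 50,270 units, contribution = 50,270 × $176.35 = $8,865,114.50.
Subtracting fixed costs: EBIT = $8,865,114.50 − $3,833,300 = $5,031,814.50.
Degree of operating leverage = $8,865,114.50 / $5,031,814.50 = 1.7618.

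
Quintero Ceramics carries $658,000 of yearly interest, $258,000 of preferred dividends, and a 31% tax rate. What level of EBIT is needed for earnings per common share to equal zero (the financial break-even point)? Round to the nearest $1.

Grossing the preferred dividend up to pre-tax terms: $258,000 / (1 − 0.31) = $373,913.04.
Financial break-even EBIT = interest + D_p ÷ (1 − t) = $658,000 + $373,913.04 = $1,031,913.04.

$1,031,913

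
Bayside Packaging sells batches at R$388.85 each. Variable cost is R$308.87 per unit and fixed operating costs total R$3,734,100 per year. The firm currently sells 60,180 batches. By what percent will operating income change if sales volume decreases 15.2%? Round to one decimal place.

-67.8%

Contribution at this volume is 60,180 × R$79.98 = R$4,813,196.40.
Operating income = contribution − fixed costs = R$4,813,196.40 − R$3,734,100 = R$1,079,096.40.
So DOL = total CM / EBIT = R$4,813,196.40 / R$1,079,096.40 = 4.4604.
So EBIT moves 4.4604 × (-15.2%) = -67.8%.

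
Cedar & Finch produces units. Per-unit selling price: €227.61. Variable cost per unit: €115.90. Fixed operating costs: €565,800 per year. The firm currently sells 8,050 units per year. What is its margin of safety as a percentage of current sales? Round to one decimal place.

37.1%

Contribution margin per unit = €227.61 − €115.90 = €111.71. Break-even units = €565,800 ÷ €111.71 = 5,064.90; break-even revenue = 5,064.90 × €227.61 = €1,152,821.93.
Actual sales revenue = 8,050 × €227.61 = €1,832,260.50.
Margin of safety = (€1,832,260.50 − €1,152,821.93) ÷ €1,832,260.50 = 37.1%.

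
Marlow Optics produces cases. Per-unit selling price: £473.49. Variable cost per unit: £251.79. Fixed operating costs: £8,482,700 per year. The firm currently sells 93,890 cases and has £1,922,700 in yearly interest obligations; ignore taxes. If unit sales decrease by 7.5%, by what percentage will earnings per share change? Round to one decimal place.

Total contribution margin = 93,890 × £221.70 = £20,815,413.00.
EBIT = £20,815,413.00 − £8,482,700 = £12,332,713.00.
After interest of £1,922,700.00, pre-tax earnings = £10,410,013.00.
Degree of combined leverage = contribution ÷ (EBIT − I) = £20,815,413.00 ÷ £10,410,013.00 = 1.9996.
EPS therefore changes by 1.9996 × (-7.5%) = -15.0%.

-15.0%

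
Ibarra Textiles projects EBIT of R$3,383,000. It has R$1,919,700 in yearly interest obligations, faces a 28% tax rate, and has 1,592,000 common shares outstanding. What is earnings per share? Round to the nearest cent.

Interest = R$1,919,700.00, so EBT = R$3,383,000 − R$1,919,700.00 = R$1,463,300.00.
Net income = R$1,463,300.00 × (1 − 0.28) = R$1,053,576.00.
EPS = R$1,053,576.00 ÷ 1,592,000 = R$0.66.

R$0.66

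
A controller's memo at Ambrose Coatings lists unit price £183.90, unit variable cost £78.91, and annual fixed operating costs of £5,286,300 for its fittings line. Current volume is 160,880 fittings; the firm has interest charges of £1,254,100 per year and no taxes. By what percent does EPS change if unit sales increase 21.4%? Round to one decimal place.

Total contribution margin = 160,880 × £104.99 = £16,890,791.20.
EBIT = £16,890,791.20 − £5,286,300 = £11,604,491.20.
After interest of £1,254,100.00, pre-tax earnings = £10,350,391.20.
DCL = total CM / (EBIT − I) = £16,890,791.20 / £10,350,391.20 = 1.6319.
EPS therefore changes by 1.6319 × (+21.4%) = +34.9%.

+34.9%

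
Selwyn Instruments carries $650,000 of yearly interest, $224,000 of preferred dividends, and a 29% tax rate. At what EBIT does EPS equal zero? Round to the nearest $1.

$965,493

Grossing the preferred dividend up to pre-tax terms: $224,000 / (1 − 0.29) = $315,492.96.
EPS = 0 when EBIT covers interest plus the pre-tax preferred burden: $650,000 + $315,492.96 = $965,492.96.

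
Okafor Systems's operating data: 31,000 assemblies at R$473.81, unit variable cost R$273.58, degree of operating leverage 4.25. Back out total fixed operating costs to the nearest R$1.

Total contribution margin = 31,000 × R$200.23 = R$6,207,130.00.
Since DOL = CM ÷ EBIT, EBIT = R$6,207,130.00 ÷ 4.25 = R$1,460,501.18.
Fixed costs = CM − EBIT = R$6,207,130.00 − R$1,460,501.18 = R$4,746,629.

R$4,746,629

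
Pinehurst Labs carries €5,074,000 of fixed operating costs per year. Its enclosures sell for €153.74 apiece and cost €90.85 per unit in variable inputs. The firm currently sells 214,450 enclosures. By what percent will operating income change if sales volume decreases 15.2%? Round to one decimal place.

At 214,450 units, contribution = 214,450 × €62.89 = €13,486,760.50.
Operating income = contribution − fixed costs = €13,486,760.50 − €5,074,000 = €8,412,760.50.
DOL = contribution ÷ EBIT = €13,486,760.50 ÷ €8,412,760.50 = 1.6031.
%ΔEBIT = DOL × %ΔSales = 1.6031 × -15.2% = -24.4%.

-24.4%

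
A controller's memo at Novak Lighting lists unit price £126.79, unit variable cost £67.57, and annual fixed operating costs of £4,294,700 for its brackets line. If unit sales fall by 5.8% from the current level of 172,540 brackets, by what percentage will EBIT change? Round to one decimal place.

-10.0%

At 172,540 units, contribution = 172,540 × £59.22 = £10,217,818.80.
Operating income = contribution − fixed costs = £10,217,818.80 − £4,294,700 = £5,923,118.80.
So DOL = total CM / EBIT = £10,217,818.80 / £5,923,118.80 = 1.7251.
So EBIT moves 1.7251 × (-5.8%) = -10.0%.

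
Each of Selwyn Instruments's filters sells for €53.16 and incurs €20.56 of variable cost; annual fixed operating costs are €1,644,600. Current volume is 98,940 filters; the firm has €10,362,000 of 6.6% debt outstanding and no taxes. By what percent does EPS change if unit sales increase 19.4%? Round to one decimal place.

+69.8%

Total contribution margin = 98,940 × €32.60 = €3,225,444.00.
Subtracting fixed costs: EBIT = €3,225,444.00 − €1,644,600 = €1,580,844.00.
Interest = €683,892.00, so EBIT − I = €896,952.00.
Degree of combined leverage = contribution ÷ (EBIT − I) = €3,225,444.00 ÷ €896,952.00 = 3.5960.
EPS therefore changes by 3.5960 × (+19.4%) = +69.8%.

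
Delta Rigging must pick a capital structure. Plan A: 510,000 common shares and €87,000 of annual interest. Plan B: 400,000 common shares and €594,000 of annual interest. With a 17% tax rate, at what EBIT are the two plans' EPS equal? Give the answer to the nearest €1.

€2,437,636

At indifference, (EBIT − 87,000)(1 − t)/510,000 = (EBIT − 594,000)(1 − t)/400,000.
Cancelling (1 − t) and cross-multiplying: 400,000·(EBIT − 87,000) = 510,000·(EBIT − 594,000).
Solving, EBIT = (594,000·510,000 − 87,000·400,000) / (510,000 − 400,000) = 268,140,000,000 / 110,000 = 2,437,636.36.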